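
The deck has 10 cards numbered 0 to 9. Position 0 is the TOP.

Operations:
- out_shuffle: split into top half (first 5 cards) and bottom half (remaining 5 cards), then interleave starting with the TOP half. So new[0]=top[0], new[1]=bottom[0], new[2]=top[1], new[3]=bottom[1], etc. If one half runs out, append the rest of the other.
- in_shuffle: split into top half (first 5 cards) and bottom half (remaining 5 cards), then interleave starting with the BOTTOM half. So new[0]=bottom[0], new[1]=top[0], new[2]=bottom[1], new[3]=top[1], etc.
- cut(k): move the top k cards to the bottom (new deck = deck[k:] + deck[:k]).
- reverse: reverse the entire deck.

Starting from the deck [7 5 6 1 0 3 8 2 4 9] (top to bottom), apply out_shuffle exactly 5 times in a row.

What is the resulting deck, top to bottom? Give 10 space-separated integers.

After op 1 (out_shuffle): [7 3 5 8 6 2 1 4 0 9]
After op 2 (out_shuffle): [7 2 3 1 5 4 8 0 6 9]
After op 3 (out_shuffle): [7 4 2 8 3 0 1 6 5 9]
After op 4 (out_shuffle): [7 0 4 1 2 6 8 5 3 9]
After op 5 (out_shuffle): [7 6 0 8 4 5 1 3 2 9]

Answer: 7 6 0 8 4 5 1 3 2 9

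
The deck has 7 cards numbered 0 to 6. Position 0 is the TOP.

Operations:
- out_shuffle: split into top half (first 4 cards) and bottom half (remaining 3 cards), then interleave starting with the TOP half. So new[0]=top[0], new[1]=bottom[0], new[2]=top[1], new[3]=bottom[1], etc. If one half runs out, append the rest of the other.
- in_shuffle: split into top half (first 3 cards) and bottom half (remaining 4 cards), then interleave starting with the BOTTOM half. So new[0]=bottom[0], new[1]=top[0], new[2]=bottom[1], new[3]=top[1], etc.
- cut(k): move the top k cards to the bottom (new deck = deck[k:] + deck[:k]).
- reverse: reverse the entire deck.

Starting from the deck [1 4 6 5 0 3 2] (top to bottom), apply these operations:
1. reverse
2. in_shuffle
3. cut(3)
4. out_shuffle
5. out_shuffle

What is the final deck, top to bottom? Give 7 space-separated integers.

Answer: 3 0 5 6 4 1 2

Derivation:
After op 1 (reverse): [2 3 0 5 6 4 1]
After op 2 (in_shuffle): [5 2 6 3 4 0 1]
After op 3 (cut(3)): [3 4 0 1 5 2 6]
After op 4 (out_shuffle): [3 5 4 2 0 6 1]
After op 5 (out_shuffle): [3 0 5 6 4 1 2]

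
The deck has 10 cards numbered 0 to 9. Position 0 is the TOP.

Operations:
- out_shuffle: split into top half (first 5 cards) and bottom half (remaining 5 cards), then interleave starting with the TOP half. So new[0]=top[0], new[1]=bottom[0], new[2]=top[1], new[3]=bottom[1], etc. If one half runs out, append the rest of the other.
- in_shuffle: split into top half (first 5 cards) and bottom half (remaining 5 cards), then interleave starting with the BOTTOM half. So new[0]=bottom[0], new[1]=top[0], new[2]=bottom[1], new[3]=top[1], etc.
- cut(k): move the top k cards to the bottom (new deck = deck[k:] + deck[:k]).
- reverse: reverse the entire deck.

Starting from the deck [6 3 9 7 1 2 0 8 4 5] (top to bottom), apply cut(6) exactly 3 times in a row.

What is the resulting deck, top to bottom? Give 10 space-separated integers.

After op 1 (cut(6)): [0 8 4 5 6 3 9 7 1 2]
After op 2 (cut(6)): [9 7 1 2 0 8 4 5 6 3]
After op 3 (cut(6)): [4 5 6 3 9 7 1 2 0 8]

Answer: 4 5 6 3 9 7 1 2 0 8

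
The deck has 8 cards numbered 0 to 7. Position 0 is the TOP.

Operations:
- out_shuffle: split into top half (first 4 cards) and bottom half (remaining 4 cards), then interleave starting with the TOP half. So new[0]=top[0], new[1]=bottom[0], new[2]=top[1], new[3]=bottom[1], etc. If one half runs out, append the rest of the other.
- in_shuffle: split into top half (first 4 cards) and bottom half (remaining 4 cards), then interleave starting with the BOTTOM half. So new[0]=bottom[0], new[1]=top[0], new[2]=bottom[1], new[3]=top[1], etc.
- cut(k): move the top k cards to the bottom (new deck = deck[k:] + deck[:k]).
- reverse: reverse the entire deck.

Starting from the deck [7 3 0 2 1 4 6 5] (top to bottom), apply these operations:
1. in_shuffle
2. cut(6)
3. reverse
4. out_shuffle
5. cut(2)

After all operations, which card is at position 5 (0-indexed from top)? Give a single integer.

Answer: 5

Derivation:
After op 1 (in_shuffle): [1 7 4 3 6 0 5 2]
After op 2 (cut(6)): [5 2 1 7 4 3 6 0]
After op 3 (reverse): [0 6 3 4 7 1 2 5]
After op 4 (out_shuffle): [0 7 6 1 3 2 4 5]
After op 5 (cut(2)): [6 1 3 2 4 5 0 7]
Position 5: card 5.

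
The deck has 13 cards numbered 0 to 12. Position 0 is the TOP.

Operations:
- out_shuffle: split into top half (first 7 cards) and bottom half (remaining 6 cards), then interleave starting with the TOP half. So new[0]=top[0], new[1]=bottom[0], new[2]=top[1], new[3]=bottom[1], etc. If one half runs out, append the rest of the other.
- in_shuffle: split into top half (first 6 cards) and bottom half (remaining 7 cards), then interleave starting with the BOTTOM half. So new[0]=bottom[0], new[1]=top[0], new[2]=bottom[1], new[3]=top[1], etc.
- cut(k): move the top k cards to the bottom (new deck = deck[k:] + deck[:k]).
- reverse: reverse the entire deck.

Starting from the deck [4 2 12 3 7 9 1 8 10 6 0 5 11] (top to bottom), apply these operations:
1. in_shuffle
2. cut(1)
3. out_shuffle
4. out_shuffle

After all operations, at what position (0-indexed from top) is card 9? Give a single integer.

Answer: 1

Derivation:
After op 1 (in_shuffle): [1 4 8 2 10 12 6 3 0 7 5 9 11]
After op 2 (cut(1)): [4 8 2 10 12 6 3 0 7 5 9 11 1]
After op 3 (out_shuffle): [4 0 8 7 2 5 10 9 12 11 6 1 3]
After op 4 (out_shuffle): [4 9 0 12 8 11 7 6 2 1 5 3 10]
Card 9 is at position 1.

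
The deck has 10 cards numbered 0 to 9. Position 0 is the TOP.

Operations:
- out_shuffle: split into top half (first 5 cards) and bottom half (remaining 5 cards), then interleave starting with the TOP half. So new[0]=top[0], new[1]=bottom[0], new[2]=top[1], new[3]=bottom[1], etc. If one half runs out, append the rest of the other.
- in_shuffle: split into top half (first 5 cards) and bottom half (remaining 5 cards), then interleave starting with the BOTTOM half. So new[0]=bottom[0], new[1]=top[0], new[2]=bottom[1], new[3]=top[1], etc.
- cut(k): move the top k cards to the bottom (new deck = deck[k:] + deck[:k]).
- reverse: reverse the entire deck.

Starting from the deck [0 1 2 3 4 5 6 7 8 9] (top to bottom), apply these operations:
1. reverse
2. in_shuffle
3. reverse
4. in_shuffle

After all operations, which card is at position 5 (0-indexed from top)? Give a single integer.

Answer: 6

Derivation:
After op 1 (reverse): [9 8 7 6 5 4 3 2 1 0]
After op 2 (in_shuffle): [4 9 3 8 2 7 1 6 0 5]
After op 3 (reverse): [5 0 6 1 7 2 8 3 9 4]
After op 4 (in_shuffle): [2 5 8 0 3 6 9 1 4 7]
Position 5: card 6.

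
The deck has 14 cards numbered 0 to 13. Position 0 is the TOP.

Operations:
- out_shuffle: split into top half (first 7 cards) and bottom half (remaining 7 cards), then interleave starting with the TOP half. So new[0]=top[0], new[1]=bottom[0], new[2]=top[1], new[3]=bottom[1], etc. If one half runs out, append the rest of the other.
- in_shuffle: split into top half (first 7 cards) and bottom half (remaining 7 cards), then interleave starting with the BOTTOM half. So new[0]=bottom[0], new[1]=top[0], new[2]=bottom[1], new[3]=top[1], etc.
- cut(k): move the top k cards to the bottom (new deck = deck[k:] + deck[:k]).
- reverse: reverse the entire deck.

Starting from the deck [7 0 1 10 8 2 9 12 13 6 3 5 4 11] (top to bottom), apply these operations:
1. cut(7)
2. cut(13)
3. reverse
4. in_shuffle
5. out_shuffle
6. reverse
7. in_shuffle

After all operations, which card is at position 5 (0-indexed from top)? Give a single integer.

Answer: 9

Derivation:
After op 1 (cut(7)): [12 13 6 3 5 4 11 7 0 1 10 8 2 9]
After op 2 (cut(13)): [9 12 13 6 3 5 4 11 7 0 1 10 8 2]
After op 3 (reverse): [2 8 10 1 0 7 11 4 5 3 6 13 12 9]
After op 4 (in_shuffle): [4 2 5 8 3 10 6 1 13 0 12 7 9 11]
After op 5 (out_shuffle): [4 1 2 13 5 0 8 12 3 7 10 9 6 11]
After op 6 (reverse): [11 6 9 10 7 3 12 8 0 5 13 2 1 4]
After op 7 (in_shuffle): [8 11 0 6 5 9 13 10 2 7 1 3 4 12]
Position 5: card 9.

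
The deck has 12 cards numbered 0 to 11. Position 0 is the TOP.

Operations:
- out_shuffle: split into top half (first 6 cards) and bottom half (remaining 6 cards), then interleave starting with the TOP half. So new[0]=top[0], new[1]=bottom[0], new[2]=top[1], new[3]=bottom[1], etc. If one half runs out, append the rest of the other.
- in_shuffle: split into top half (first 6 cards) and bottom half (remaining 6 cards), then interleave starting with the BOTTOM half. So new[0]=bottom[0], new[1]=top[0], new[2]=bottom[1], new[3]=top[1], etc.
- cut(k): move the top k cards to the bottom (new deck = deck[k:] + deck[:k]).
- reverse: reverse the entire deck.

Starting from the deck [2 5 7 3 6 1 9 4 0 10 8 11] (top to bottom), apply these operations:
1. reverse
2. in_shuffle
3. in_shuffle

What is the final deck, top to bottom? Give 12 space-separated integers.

After op 1 (reverse): [11 8 10 0 4 9 1 6 3 7 5 2]
After op 2 (in_shuffle): [1 11 6 8 3 10 7 0 5 4 2 9]
After op 3 (in_shuffle): [7 1 0 11 5 6 4 8 2 3 9 10]

Answer: 7 1 0 11 5 6 4 8 2 3 9 10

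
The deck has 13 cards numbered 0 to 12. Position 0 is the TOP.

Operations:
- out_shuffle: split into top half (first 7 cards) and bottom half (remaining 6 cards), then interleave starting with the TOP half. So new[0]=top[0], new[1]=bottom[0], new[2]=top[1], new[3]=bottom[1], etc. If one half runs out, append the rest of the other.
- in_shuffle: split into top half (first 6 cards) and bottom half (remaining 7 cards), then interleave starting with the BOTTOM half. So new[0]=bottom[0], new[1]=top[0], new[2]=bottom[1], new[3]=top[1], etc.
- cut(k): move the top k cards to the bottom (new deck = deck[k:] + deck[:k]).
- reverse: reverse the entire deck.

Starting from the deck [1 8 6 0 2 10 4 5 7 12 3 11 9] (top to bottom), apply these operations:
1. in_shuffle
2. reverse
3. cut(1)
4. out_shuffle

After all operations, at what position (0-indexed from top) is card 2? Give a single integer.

Answer: 4

Derivation:
After op 1 (in_shuffle): [4 1 5 8 7 6 12 0 3 2 11 10 9]
After op 2 (reverse): [9 10 11 2 3 0 12 6 7 8 5 1 4]
After op 3 (cut(1)): [10 11 2 3 0 12 6 7 8 5 1 4 9]
After op 4 (out_shuffle): [10 7 11 8 2 5 3 1 0 4 12 9 6]
Card 2 is at position 4.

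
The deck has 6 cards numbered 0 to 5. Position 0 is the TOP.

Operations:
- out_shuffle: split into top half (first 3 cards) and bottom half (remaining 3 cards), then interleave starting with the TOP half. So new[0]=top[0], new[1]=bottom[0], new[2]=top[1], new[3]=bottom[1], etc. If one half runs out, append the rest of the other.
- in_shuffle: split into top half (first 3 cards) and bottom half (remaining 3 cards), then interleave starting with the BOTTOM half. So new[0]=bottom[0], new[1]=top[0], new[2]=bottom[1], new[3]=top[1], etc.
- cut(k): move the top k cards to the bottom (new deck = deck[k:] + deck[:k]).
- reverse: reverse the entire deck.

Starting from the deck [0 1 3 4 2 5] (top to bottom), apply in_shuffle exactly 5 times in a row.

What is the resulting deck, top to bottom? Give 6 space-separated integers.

After op 1 (in_shuffle): [4 0 2 1 5 3]
After op 2 (in_shuffle): [1 4 5 0 3 2]
After op 3 (in_shuffle): [0 1 3 4 2 5]
After op 4 (in_shuffle): [4 0 2 1 5 3]
After op 5 (in_shuffle): [1 4 5 0 3 2]

Answer: 1 4 5 0 3 2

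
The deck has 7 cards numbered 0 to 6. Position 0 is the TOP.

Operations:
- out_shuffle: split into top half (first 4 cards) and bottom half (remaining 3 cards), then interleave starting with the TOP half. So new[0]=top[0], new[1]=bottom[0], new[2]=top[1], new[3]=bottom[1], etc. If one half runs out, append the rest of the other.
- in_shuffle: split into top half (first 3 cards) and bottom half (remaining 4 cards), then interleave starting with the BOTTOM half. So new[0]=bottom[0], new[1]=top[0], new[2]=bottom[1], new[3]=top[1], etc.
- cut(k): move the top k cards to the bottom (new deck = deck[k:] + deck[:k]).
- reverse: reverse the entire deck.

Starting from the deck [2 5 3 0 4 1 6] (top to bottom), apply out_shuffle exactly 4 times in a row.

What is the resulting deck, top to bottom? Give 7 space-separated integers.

Answer: 2 4 5 1 3 6 0

Derivation:
After op 1 (out_shuffle): [2 4 5 1 3 6 0]
After op 2 (out_shuffle): [2 3 4 6 5 0 1]
After op 3 (out_shuffle): [2 5 3 0 4 1 6]
After op 4 (out_shuffle): [2 4 5 1 3 6 0]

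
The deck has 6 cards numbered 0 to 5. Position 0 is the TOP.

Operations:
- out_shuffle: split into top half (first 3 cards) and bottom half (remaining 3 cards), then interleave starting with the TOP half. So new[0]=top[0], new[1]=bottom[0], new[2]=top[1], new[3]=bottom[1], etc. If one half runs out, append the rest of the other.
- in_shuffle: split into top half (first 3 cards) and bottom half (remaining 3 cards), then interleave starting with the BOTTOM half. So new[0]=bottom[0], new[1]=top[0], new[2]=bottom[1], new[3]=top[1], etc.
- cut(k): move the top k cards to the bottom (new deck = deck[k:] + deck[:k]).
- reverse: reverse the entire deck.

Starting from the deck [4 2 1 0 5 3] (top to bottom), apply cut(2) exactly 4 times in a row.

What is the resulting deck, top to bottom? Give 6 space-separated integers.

Answer: 1 0 5 3 4 2

Derivation:
After op 1 (cut(2)): [1 0 5 3 4 2]
After op 2 (cut(2)): [5 3 4 2 1 0]
After op 3 (cut(2)): [4 2 1 0 5 3]
After op 4 (cut(2)): [1 0 5 3 4 2]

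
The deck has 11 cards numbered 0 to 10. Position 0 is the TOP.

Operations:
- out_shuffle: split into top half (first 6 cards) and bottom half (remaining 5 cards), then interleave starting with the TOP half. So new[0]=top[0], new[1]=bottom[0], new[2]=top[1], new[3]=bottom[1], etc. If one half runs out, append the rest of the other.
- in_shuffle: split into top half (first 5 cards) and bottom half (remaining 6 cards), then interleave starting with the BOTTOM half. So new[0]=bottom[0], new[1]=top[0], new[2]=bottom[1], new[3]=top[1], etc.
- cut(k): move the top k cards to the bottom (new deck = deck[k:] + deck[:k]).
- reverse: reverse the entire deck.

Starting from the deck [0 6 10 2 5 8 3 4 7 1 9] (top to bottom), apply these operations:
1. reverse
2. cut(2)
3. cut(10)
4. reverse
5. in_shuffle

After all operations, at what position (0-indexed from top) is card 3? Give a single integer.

Answer: 4

Derivation:
After op 1 (reverse): [9 1 7 4 3 8 5 2 10 6 0]
After op 2 (cut(2)): [7 4 3 8 5 2 10 6 0 9 1]
After op 3 (cut(10)): [1 7 4 3 8 5 2 10 6 0 9]
After op 4 (reverse): [9 0 6 10 2 5 8 3 4 7 1]
After op 5 (in_shuffle): [5 9 8 0 3 6 4 10 7 2 1]
Card 3 is at position 4.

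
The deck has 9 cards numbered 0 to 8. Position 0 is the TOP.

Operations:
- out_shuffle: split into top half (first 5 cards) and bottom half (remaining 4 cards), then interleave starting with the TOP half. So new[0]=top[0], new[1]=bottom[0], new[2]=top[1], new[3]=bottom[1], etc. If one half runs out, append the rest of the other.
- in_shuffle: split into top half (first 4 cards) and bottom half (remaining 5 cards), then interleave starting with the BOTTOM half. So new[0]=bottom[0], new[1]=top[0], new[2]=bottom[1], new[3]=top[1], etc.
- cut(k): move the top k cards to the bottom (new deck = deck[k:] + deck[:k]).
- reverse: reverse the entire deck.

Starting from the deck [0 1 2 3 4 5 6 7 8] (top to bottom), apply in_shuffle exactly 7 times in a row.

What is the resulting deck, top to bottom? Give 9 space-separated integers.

Answer: 4 0 5 1 6 2 7 3 8

Derivation:
After op 1 (in_shuffle): [4 0 5 1 6 2 7 3 8]
After op 2 (in_shuffle): [6 4 2 0 7 5 3 1 8]
After op 3 (in_shuffle): [7 6 5 4 3 2 1 0 8]
After op 4 (in_shuffle): [3 7 2 6 1 5 0 4 8]
After op 5 (in_shuffle): [1 3 5 7 0 2 4 6 8]
After op 6 (in_shuffle): [0 1 2 3 4 5 6 7 8]
After op 7 (in_shuffle): [4 0 5 1 6 2 7 3 8]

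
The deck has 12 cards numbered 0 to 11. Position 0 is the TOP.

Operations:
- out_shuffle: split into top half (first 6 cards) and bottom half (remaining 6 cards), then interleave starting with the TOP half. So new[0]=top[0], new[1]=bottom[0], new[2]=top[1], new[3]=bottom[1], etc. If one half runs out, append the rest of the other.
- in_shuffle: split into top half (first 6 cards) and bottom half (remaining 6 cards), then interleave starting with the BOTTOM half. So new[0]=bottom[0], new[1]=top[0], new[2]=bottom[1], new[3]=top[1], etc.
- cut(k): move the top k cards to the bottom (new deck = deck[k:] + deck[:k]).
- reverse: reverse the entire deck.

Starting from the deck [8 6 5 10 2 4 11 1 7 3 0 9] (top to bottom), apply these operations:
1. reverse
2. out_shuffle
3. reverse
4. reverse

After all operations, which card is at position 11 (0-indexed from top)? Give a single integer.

After op 1 (reverse): [9 0 3 7 1 11 4 2 10 5 6 8]
After op 2 (out_shuffle): [9 4 0 2 3 10 7 5 1 6 11 8]
After op 3 (reverse): [8 11 6 1 5 7 10 3 2 0 4 9]
After op 4 (reverse): [9 4 0 2 3 10 7 5 1 6 11 8]
Position 11: card 8.

Answer: 8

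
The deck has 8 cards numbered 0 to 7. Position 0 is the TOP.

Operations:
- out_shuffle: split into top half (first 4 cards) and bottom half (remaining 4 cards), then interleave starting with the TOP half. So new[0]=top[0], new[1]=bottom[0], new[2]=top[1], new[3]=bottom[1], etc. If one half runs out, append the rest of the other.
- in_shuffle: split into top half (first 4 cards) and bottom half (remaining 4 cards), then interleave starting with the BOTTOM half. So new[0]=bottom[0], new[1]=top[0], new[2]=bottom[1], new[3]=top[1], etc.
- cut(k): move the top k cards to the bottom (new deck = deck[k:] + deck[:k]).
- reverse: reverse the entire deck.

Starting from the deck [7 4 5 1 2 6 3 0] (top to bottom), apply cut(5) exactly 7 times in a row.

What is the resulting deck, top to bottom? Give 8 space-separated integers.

After op 1 (cut(5)): [6 3 0 7 4 5 1 2]
After op 2 (cut(5)): [5 1 2 6 3 0 7 4]
After op 3 (cut(5)): [0 7 4 5 1 2 6 3]
After op 4 (cut(5)): [2 6 3 0 7 4 5 1]
After op 5 (cut(5)): [4 5 1 2 6 3 0 7]
After op 6 (cut(5)): [3 0 7 4 5 1 2 6]
After op 7 (cut(5)): [1 2 6 3 0 7 4 5]

Answer: 1 2 6 3 0 7 4 5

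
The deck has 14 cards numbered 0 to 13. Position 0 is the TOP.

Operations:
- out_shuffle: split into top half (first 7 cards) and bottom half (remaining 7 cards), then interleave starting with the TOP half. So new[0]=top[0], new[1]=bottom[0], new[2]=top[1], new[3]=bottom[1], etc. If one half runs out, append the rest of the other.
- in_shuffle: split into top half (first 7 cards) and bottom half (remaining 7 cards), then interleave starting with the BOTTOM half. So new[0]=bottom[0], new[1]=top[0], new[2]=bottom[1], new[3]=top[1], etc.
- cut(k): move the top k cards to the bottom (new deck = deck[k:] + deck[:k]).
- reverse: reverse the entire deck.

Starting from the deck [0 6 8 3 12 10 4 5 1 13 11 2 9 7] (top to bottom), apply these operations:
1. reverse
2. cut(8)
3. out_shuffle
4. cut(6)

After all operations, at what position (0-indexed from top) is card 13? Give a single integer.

After op 1 (reverse): [7 9 2 11 13 1 5 4 10 12 3 8 6 0]
After op 2 (cut(8)): [10 12 3 8 6 0 7 9 2 11 13 1 5 4]
After op 3 (out_shuffle): [10 9 12 2 3 11 8 13 6 1 0 5 7 4]
After op 4 (cut(6)): [8 13 6 1 0 5 7 4 10 9 12 2 3 11]
Card 13 is at position 1.

Answer: 1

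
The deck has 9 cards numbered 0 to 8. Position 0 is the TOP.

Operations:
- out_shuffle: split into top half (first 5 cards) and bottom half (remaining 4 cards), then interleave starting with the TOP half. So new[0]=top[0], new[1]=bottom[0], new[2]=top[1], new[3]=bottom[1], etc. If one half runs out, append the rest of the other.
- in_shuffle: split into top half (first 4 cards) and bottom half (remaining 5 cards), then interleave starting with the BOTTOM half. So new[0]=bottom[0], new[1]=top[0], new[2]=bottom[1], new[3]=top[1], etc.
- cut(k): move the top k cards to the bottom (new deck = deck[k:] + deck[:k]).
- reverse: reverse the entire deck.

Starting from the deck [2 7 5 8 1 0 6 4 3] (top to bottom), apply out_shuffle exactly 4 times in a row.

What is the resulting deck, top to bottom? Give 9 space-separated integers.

Answer: 2 1 3 8 4 5 6 7 0

Derivation:
After op 1 (out_shuffle): [2 0 7 6 5 4 8 3 1]
After op 2 (out_shuffle): [2 4 0 8 7 3 6 1 5]
After op 3 (out_shuffle): [2 3 4 6 0 1 8 5 7]
After op 4 (out_shuffle): [2 1 3 8 4 5 6 7 0]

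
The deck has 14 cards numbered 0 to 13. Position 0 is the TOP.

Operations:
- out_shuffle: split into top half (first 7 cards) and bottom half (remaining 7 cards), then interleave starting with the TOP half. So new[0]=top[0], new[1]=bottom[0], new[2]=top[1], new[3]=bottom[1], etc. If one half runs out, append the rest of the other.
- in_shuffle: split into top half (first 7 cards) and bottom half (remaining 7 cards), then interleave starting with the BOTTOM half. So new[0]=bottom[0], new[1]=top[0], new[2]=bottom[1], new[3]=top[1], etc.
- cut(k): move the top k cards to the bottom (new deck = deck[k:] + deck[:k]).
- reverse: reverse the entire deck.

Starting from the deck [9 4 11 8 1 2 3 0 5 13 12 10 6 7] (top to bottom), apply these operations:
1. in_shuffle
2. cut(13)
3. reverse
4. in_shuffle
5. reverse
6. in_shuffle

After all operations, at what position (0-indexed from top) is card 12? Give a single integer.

After op 1 (in_shuffle): [0 9 5 4 13 11 12 8 10 1 6 2 7 3]
After op 2 (cut(13)): [3 0 9 5 4 13 11 12 8 10 1 6 2 7]
After op 3 (reverse): [7 2 6 1 10 8 12 11 13 4 5 9 0 3]
After op 4 (in_shuffle): [11 7 13 2 4 6 5 1 9 10 0 8 3 12]
After op 5 (reverse): [12 3 8 0 10 9 1 5 6 4 2 13 7 11]
After op 6 (in_shuffle): [5 12 6 3 4 8 2 0 13 10 7 9 11 1]
Card 12 is at position 1.

Answer: 1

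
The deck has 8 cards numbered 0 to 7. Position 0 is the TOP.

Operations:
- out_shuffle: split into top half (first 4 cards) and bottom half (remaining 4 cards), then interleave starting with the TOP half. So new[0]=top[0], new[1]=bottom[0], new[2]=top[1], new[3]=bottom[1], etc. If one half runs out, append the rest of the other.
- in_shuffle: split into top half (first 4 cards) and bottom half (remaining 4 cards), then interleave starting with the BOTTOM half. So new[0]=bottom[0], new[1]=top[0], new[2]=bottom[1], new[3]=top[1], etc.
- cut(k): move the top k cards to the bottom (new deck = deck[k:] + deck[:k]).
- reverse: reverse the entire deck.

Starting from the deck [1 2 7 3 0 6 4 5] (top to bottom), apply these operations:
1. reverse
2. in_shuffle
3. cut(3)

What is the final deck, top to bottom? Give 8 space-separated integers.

After op 1 (reverse): [5 4 6 0 3 7 2 1]
After op 2 (in_shuffle): [3 5 7 4 2 6 1 0]
After op 3 (cut(3)): [4 2 6 1 0 3 5 7]

Answer: 4 2 6 1 0 3 5 7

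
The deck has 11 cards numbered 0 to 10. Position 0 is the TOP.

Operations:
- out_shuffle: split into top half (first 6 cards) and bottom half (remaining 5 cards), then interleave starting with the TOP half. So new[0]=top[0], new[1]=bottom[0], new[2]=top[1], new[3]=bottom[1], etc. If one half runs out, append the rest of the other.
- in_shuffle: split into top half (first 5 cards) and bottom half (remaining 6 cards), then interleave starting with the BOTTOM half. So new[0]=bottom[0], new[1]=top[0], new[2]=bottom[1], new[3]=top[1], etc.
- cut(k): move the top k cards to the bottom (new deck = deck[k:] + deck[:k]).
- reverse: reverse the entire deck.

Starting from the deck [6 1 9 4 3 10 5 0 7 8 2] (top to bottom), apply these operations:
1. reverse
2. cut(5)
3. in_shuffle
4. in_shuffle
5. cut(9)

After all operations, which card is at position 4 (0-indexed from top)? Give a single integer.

After op 1 (reverse): [2 8 7 0 5 10 3 4 9 1 6]
After op 2 (cut(5)): [10 3 4 9 1 6 2 8 7 0 5]
After op 3 (in_shuffle): [6 10 2 3 8 4 7 9 0 1 5]
After op 4 (in_shuffle): [4 6 7 10 9 2 0 3 1 8 5]
After op 5 (cut(9)): [8 5 4 6 7 10 9 2 0 3 1]
Position 4: card 7.

Answer: 7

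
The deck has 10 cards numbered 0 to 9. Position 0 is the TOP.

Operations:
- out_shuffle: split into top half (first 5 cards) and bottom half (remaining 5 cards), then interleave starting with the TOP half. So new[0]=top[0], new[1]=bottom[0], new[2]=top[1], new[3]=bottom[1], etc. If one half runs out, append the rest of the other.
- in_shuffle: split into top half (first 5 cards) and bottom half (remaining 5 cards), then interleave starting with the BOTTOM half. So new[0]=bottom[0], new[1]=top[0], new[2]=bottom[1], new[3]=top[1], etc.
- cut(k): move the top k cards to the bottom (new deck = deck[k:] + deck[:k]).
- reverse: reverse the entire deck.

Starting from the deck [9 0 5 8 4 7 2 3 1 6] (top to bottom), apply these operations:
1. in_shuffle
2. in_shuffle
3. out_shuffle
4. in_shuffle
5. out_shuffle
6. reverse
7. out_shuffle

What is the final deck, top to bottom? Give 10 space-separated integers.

Answer: 1 9 4 8 3 5 2 7 6 0

Derivation:
After op 1 (in_shuffle): [7 9 2 0 3 5 1 8 6 4]
After op 2 (in_shuffle): [5 7 1 9 8 2 6 0 4 3]
After op 3 (out_shuffle): [5 2 7 6 1 0 9 4 8 3]
After op 4 (in_shuffle): [0 5 9 2 4 7 8 6 3 1]
After op 5 (out_shuffle): [0 7 5 8 9 6 2 3 4 1]
After op 6 (reverse): [1 4 3 2 6 9 8 5 7 0]
After op 7 (out_shuffle): [1 9 4 8 3 5 2 7 6 0]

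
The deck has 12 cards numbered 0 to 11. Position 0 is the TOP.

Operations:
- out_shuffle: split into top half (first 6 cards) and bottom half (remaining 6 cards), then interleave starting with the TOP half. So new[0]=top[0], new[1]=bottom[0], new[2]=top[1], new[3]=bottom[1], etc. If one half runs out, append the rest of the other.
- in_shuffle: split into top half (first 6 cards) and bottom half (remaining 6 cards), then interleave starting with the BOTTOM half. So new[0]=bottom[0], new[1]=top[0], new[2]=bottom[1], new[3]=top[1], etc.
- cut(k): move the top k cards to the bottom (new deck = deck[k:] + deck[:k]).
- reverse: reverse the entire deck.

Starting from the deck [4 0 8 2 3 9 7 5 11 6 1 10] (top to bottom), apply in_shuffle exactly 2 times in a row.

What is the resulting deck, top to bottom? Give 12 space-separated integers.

After op 1 (in_shuffle): [7 4 5 0 11 8 6 2 1 3 10 9]
After op 2 (in_shuffle): [6 7 2 4 1 5 3 0 10 11 9 8]

Answer: 6 7 2 4 1 5 3 0 10 11 9 8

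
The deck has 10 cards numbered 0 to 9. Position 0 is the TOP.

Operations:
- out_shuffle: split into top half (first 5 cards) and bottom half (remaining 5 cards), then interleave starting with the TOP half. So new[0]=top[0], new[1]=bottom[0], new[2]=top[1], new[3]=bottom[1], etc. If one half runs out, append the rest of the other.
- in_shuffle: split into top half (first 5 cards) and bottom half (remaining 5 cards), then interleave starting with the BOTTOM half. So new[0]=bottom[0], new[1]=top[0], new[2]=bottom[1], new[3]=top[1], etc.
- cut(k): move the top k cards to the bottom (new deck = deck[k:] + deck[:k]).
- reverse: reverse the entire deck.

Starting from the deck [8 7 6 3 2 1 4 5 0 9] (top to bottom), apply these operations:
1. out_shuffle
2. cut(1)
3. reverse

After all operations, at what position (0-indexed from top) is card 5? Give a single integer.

After op 1 (out_shuffle): [8 1 7 4 6 5 3 0 2 9]
After op 2 (cut(1)): [1 7 4 6 5 3 0 2 9 8]
After op 3 (reverse): [8 9 2 0 3 5 6 4 7 1]
Card 5 is at position 5.

Answer: 5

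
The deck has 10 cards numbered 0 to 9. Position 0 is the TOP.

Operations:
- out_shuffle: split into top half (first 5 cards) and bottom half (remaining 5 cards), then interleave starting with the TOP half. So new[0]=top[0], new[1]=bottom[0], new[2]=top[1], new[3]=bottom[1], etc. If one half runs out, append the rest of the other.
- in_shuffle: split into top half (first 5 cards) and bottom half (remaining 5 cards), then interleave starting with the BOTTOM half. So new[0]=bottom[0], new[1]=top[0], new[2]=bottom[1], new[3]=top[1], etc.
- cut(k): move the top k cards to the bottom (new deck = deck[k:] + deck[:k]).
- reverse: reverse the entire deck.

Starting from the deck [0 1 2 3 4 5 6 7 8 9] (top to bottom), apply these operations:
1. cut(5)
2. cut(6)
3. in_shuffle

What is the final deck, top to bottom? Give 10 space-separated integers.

Answer: 6 1 7 2 8 3 9 4 0 5

Derivation:
After op 1 (cut(5)): [5 6 7 8 9 0 1 2 3 4]
After op 2 (cut(6)): [1 2 3 4 5 6 7 8 9 0]
After op 3 (in_shuffle): [6 1 7 2 8 3 9 4 0 5]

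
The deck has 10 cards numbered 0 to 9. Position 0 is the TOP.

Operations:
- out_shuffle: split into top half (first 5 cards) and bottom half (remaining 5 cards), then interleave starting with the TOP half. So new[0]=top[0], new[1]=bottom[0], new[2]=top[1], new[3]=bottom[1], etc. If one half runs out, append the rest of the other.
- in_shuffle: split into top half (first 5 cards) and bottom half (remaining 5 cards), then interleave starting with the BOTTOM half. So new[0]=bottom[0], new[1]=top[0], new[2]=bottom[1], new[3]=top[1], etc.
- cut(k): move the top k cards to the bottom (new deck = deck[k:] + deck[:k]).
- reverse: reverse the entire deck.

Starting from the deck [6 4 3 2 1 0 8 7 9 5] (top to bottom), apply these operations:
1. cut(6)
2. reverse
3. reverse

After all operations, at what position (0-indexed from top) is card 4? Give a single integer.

Answer: 5

Derivation:
After op 1 (cut(6)): [8 7 9 5 6 4 3 2 1 0]
After op 2 (reverse): [0 1 2 3 4 6 5 9 7 8]
After op 3 (reverse): [8 7 9 5 6 4 3 2 1 0]
Card 4 is at position 5.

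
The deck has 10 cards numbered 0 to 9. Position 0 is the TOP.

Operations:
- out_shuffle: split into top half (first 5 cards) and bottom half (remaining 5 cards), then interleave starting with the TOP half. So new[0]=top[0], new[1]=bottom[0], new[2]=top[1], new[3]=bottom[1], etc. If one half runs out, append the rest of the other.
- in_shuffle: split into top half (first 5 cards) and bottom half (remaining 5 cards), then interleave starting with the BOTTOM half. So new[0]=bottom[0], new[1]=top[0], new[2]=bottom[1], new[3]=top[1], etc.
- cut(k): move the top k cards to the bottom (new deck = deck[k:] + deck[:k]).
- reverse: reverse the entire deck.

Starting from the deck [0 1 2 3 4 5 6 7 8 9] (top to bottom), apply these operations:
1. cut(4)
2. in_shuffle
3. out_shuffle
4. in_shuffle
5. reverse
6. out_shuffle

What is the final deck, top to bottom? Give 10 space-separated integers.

After op 1 (cut(4)): [4 5 6 7 8 9 0 1 2 3]
After op 2 (in_shuffle): [9 4 0 5 1 6 2 7 3 8]
After op 3 (out_shuffle): [9 6 4 2 0 7 5 3 1 8]
After op 4 (in_shuffle): [7 9 5 6 3 4 1 2 8 0]
After op 5 (reverse): [0 8 2 1 4 3 6 5 9 7]
After op 6 (out_shuffle): [0 3 8 6 2 5 1 9 4 7]

Answer: 0 3 8 6 2 5 1 9 4 7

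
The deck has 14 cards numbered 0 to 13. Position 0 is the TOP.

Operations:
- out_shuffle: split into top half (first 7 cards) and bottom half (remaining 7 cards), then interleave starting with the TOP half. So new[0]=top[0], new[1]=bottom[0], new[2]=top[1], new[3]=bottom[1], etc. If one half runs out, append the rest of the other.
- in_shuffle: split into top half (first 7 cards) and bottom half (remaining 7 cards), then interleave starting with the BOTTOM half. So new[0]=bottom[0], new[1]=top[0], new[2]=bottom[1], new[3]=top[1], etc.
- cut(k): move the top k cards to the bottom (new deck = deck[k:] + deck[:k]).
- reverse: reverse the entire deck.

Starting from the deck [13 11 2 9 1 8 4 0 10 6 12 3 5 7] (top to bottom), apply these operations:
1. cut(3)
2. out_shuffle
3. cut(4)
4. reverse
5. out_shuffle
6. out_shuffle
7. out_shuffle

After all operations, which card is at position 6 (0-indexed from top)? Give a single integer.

After op 1 (cut(3)): [9 1 8 4 0 10 6 12 3 5 7 13 11 2]
After op 2 (out_shuffle): [9 12 1 3 8 5 4 7 0 13 10 11 6 2]
After op 3 (cut(4)): [8 5 4 7 0 13 10 11 6 2 9 12 1 3]
After op 4 (reverse): [3 1 12 9 2 6 11 10 13 0 7 4 5 8]
After op 5 (out_shuffle): [3 10 1 13 12 0 9 7 2 4 6 5 11 8]
After op 6 (out_shuffle): [3 7 10 2 1 4 13 6 12 5 0 11 9 8]
After op 7 (out_shuffle): [3 6 7 12 10 5 2 0 1 11 4 9 13 8]
Position 6: card 2.

Answer: 2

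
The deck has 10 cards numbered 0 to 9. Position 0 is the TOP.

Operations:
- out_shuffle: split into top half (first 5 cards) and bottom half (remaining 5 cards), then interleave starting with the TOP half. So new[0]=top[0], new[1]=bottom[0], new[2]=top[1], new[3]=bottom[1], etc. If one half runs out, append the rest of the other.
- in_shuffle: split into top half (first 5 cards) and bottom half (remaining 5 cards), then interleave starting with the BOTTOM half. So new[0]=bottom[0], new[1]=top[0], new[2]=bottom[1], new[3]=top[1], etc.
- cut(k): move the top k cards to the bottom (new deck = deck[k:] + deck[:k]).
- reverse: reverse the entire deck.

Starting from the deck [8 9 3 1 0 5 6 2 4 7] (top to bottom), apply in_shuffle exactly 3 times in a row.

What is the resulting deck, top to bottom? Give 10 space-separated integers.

Answer: 6 3 7 5 9 4 0 8 2 1

Derivation:
After op 1 (in_shuffle): [5 8 6 9 2 3 4 1 7 0]
After op 2 (in_shuffle): [3 5 4 8 1 6 7 9 0 2]
After op 3 (in_shuffle): [6 3 7 5 9 4 0 8 2 1]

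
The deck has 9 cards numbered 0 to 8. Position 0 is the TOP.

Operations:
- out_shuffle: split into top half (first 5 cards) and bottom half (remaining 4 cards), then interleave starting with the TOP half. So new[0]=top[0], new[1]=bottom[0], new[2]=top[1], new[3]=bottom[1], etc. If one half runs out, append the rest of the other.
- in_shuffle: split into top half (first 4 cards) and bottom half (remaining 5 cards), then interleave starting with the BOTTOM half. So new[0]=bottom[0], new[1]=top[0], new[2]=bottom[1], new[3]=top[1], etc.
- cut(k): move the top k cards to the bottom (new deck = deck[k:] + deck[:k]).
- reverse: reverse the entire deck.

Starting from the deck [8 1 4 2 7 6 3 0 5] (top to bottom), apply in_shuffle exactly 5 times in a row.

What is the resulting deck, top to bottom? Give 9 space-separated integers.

Answer: 1 2 6 0 8 4 7 3 5

Derivation:
After op 1 (in_shuffle): [7 8 6 1 3 4 0 2 5]
After op 2 (in_shuffle): [3 7 4 8 0 6 2 1 5]
After op 3 (in_shuffle): [0 3 6 7 2 4 1 8 5]
After op 4 (in_shuffle): [2 0 4 3 1 6 8 7 5]
After op 5 (in_shuffle): [1 2 6 0 8 4 7 3 5]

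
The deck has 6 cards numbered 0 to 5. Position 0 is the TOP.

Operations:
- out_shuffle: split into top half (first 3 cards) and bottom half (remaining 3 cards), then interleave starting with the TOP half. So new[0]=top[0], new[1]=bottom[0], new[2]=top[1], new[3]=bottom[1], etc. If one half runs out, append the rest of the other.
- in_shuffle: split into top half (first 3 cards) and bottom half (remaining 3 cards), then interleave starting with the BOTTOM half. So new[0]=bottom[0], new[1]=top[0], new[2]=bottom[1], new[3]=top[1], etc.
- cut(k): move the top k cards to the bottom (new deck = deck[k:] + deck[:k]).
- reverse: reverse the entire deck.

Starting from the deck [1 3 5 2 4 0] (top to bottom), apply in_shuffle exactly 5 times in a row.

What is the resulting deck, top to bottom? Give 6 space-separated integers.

After op 1 (in_shuffle): [2 1 4 3 0 5]
After op 2 (in_shuffle): [3 2 0 1 5 4]
After op 3 (in_shuffle): [1 3 5 2 4 0]
After op 4 (in_shuffle): [2 1 4 3 0 5]
After op 5 (in_shuffle): [3 2 0 1 5 4]

Answer: 3 2 0 1 5 4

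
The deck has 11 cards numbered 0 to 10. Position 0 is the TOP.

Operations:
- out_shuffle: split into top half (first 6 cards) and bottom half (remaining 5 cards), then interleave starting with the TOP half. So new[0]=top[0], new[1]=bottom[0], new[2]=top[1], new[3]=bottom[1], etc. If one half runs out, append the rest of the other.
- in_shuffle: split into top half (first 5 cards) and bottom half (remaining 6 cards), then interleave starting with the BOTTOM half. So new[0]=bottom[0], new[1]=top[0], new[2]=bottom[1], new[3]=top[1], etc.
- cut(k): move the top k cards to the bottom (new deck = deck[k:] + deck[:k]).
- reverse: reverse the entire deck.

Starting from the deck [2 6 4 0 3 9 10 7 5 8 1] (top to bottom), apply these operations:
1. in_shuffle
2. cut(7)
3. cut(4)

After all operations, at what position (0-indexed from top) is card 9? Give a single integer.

After op 1 (in_shuffle): [9 2 10 6 7 4 5 0 8 3 1]
After op 2 (cut(7)): [0 8 3 1 9 2 10 6 7 4 5]
After op 3 (cut(4)): [9 2 10 6 7 4 5 0 8 3 1]
Card 9 is at position 0.

Answer: 0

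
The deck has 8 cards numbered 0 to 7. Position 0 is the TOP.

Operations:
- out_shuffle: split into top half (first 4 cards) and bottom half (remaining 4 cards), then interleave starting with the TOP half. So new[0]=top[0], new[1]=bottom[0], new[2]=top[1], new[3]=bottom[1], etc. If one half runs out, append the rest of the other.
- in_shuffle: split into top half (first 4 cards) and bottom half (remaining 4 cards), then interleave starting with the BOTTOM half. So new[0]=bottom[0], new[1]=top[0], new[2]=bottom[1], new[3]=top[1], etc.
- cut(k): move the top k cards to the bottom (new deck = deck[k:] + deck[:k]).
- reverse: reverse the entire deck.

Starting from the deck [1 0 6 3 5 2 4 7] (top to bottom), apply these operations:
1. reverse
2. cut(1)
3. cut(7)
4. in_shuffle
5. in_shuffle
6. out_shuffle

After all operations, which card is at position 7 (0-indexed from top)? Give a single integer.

After op 1 (reverse): [7 4 2 5 3 6 0 1]
After op 2 (cut(1)): [4 2 5 3 6 0 1 7]
After op 3 (cut(7)): [7 4 2 5 3 6 0 1]
After op 4 (in_shuffle): [3 7 6 4 0 2 1 5]
After op 5 (in_shuffle): [0 3 2 7 1 6 5 4]
After op 6 (out_shuffle): [0 1 3 6 2 5 7 4]
Position 7: card 4.

Answer: 4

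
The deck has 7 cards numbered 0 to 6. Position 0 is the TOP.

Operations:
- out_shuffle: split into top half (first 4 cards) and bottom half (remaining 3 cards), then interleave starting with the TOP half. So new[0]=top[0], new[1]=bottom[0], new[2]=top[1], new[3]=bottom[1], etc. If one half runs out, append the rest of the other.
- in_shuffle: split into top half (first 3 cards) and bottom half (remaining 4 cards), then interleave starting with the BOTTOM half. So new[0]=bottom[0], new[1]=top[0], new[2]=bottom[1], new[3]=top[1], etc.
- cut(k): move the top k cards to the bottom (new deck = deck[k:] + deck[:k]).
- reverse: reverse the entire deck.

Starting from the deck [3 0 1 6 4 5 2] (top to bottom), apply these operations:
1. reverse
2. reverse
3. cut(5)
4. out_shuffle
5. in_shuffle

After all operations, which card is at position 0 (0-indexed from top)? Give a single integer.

After op 1 (reverse): [2 5 4 6 1 0 3]
After op 2 (reverse): [3 0 1 6 4 5 2]
After op 3 (cut(5)): [5 2 3 0 1 6 4]
After op 4 (out_shuffle): [5 1 2 6 3 4 0]
After op 5 (in_shuffle): [6 5 3 1 4 2 0]
Position 0: card 6.

Answer: 6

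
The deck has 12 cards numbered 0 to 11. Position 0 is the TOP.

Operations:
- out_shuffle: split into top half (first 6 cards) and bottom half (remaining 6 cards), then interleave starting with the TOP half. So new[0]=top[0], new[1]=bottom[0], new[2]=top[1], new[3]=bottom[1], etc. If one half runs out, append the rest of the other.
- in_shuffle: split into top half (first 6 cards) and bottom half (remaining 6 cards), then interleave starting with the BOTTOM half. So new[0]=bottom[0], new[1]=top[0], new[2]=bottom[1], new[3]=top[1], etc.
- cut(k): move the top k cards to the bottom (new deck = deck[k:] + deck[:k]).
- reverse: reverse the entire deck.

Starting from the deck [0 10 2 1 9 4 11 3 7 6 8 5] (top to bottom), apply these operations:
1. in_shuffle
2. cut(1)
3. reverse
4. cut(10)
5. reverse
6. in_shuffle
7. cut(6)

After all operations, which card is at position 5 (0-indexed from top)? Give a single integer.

Answer: 8

Derivation:
After op 1 (in_shuffle): [11 0 3 10 7 2 6 1 8 9 5 4]
After op 2 (cut(1)): [0 3 10 7 2 6 1 8 9 5 4 11]
After op 3 (reverse): [11 4 5 9 8 1 6 2 7 10 3 0]
After op 4 (cut(10)): [3 0 11 4 5 9 8 1 6 2 7 10]
After op 5 (reverse): [10 7 2 6 1 8 9 5 4 11 0 3]
After op 6 (in_shuffle): [9 10 5 7 4 2 11 6 0 1 3 8]
After op 7 (cut(6)): [11 6 0 1 3 8 9 10 5 7 4 2]
Position 5: card 8.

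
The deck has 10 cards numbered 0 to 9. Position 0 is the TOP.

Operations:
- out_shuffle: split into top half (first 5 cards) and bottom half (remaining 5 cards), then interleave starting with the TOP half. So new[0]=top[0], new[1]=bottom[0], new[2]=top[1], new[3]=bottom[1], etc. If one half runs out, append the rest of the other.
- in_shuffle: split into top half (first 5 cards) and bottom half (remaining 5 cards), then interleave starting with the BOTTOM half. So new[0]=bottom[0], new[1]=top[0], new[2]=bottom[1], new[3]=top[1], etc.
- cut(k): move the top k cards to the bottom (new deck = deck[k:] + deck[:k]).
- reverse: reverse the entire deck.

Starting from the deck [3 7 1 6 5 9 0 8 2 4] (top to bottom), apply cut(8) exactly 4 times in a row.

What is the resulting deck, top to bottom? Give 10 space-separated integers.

After op 1 (cut(8)): [2 4 3 7 1 6 5 9 0 8]
After op 2 (cut(8)): [0 8 2 4 3 7 1 6 5 9]
After op 3 (cut(8)): [5 9 0 8 2 4 3 7 1 6]
After op 4 (cut(8)): [1 6 5 9 0 8 2 4 3 7]

Answer: 1 6 5 9 0 8 2 4 3 7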